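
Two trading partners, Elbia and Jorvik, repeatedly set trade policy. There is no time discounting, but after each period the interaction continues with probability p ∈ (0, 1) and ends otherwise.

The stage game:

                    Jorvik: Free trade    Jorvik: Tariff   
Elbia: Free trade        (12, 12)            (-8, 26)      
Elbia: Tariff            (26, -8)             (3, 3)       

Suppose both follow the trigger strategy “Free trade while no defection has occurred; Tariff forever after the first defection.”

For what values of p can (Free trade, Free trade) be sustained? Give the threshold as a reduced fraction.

14/23

With no time discounting, the continuation probability p plays the role of the discount factor.
Grim-trigger IC: 12/(1−p) ≥ 26 + 3p/(1−p) ⇒ p ≥ (26−12)/(26−3) = 14/23.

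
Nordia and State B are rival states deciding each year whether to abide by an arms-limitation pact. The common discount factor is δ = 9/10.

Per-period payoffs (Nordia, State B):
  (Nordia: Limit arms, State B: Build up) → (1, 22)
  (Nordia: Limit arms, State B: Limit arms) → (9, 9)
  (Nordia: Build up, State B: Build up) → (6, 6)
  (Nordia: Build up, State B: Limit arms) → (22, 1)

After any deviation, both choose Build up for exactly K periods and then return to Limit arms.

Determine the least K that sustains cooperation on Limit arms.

7

IC: δ(1−δ^K)/(1−δ) ≥ (22−9)/(9−6) = 13/3.
With δ = 9/10: need 1 − δ^K ≥ 13/3·(1−9/10)/(9/10), i.e. δ^K ≤ 0.5185.
Since (9/10)^6 = 0.5314 and (9/10)^7 = 0.4783, the smallest such K is 7.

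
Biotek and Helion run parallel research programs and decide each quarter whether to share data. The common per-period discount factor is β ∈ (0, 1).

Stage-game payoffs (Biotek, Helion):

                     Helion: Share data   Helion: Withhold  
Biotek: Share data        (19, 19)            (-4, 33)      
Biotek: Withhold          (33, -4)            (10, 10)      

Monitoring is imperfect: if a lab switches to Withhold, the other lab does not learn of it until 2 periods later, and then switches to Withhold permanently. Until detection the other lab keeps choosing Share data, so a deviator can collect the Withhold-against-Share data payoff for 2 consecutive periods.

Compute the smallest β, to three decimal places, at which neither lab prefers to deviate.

A deviator earns 33 for 2 periods, then 10 forever; cooperating earns 19 forever. Multiplying the IC by (1−β):
19 ≥ 33(1−β^2) + 10β^2, so 23·β^2 ≥ 14 and β^2 ≥ 14/23.
β ≥ (14/23)^(1/2) ≈ 0.780.

0.780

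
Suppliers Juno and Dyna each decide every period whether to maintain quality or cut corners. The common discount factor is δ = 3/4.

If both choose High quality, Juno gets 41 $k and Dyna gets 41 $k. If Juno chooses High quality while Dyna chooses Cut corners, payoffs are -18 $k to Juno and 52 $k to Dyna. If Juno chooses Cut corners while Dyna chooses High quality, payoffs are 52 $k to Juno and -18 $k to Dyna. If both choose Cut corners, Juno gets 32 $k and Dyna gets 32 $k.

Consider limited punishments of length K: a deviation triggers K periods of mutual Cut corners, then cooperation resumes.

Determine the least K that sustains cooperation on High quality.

2

IC: δ(1−δ^K)/(1−δ) ≥ (52−41)/(41−32) = 11/9.
With δ = 3/4: need 1 − δ^K ≥ 11/9·(1−3/4)/(3/4), i.e. δ^K ≤ 0.5926.
Since (3/4)^1 = 0.7500 and (3/4)^2 = 0.5625, the smallest such K is 2.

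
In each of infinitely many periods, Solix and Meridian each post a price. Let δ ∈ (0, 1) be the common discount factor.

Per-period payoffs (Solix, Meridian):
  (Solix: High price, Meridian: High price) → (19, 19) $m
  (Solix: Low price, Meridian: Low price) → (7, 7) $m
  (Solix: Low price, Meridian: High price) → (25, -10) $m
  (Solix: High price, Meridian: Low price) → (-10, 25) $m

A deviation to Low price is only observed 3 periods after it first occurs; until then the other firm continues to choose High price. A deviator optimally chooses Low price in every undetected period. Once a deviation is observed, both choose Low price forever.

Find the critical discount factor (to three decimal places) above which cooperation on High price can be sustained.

0.693

The best deviation is to choose Low price for all 3 undetected periods, earning 25 each, then 7 forever once detected.
Deviation value: 25(1−δ^3)/(1−δ) + 7δ^3/(1−δ); cooperation value: 19/(1−δ).
IC: 19 ≥ 25(1−δ^3) + 7δ^3 = 25 − 18δ^3.
So δ^3 ≥ 6/18 = 1/3, giving δ ≥ (1/3)^(1/3) ≈ 0.693.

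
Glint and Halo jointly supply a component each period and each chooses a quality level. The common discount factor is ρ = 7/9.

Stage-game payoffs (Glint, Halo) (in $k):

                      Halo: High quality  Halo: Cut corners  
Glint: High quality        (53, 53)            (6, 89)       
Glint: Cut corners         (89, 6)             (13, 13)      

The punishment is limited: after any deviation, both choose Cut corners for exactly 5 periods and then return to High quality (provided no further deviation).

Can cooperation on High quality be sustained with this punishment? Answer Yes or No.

Yes

Comparing payoff streams over the 6 periods until play realigns: cooperate → 53(1+ρ+…+ρ^5); deviate → 89 + 13(ρ+…+ρ^5).
Cooperation is sustained iff (53−13)(ρ+…+ρ^5) ≥ 89−53.
ρ+…+ρ^5 = 7/9·(1−(7/9)^5)/(1−7/9) = 2.5038, and (89−53)/(53−13) = 0.9000.
2.5038 ≥ 0.9000, so cooperation is sustainable.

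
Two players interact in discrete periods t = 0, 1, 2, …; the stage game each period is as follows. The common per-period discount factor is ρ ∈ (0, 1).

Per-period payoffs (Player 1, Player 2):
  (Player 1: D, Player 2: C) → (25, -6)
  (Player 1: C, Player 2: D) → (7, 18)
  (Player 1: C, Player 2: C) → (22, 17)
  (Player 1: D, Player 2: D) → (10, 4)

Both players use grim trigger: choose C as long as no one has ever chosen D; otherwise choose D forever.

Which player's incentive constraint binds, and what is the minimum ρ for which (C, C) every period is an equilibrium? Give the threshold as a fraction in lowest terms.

Player 1: cooperation gives 22 each period; deviation gives 25 once then 10 forever.
  22/(1−ρ) ≥ 25 + 10ρ/(1−ρ) ⇒ ρ ≥ 3/15 = 1/5.
Player 2: cooperation gives 17 each period; deviation gives 18 once then 4 forever.
  ρ ≥ 1/14.
Both must hold, so the binding constraint is Player 1's: ρ ≥ 1/5.

Player 1; ρ ≥ 1/5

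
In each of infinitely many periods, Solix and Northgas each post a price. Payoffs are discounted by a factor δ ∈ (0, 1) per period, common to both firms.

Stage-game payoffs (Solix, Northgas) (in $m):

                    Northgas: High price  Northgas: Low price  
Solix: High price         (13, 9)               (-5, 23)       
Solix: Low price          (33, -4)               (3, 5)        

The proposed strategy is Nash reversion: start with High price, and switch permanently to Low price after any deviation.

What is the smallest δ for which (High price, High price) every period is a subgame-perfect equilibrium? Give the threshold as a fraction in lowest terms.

For Solix: deviation gain 33−13 = 20, per-period punishment loss 13−3 = 10. IC gives δ ≥ 20/30 = 2/3.
For Northgas: gain 14, loss 4 per period, so δ ≥ 14/18 = 7/9.
The tighter constraint is Northgas's, so cooperation needs δ ≥ 7/9.

7/9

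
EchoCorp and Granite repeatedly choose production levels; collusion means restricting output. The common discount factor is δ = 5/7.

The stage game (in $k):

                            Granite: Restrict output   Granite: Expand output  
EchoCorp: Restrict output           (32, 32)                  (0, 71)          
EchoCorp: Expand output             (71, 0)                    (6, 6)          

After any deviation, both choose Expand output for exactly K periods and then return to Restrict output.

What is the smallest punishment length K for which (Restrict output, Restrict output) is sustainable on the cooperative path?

3

Need Σ_{k=1}^{K} δ^k ≥ (71−32)/(32−6) = 1.5000 at δ = 5/7.
At K = 2 the sum is 1.2245 < 1.5000; at K = 3 it is 1.5889 ≥ 1.5000.
So the minimum punishment length is K = 3.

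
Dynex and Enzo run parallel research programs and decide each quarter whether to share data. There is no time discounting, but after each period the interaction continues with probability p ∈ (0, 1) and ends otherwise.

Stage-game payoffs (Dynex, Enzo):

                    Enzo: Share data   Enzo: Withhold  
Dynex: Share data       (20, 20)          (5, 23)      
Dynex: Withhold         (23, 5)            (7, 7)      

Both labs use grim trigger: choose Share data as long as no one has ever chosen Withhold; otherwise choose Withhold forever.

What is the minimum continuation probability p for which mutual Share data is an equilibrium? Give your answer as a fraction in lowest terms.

3/16

Expected cooperation value is 20 + p·20 + p²·20 + … = 20/(1−p); deviation gives 23 + p·7/(1−p).
20 ≥ 23(1−p) + 7p ⇒ 16p ≥ 3 ⇒ p ≥ 3/16.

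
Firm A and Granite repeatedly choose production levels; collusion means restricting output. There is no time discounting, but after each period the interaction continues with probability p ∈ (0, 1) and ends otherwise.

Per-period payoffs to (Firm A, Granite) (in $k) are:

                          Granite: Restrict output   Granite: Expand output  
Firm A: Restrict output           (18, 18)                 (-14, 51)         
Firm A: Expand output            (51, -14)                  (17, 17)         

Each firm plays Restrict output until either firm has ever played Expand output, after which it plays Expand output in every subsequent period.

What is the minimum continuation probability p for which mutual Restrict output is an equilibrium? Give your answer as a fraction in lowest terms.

With no time discounting, the continuation probability p plays the role of the discount factor.
Grim-trigger IC: 18/(1−p) ≥ 51 + 17p/(1−p) ⇒ p ≥ (51−18)/(51−17) = 33/34.

33/34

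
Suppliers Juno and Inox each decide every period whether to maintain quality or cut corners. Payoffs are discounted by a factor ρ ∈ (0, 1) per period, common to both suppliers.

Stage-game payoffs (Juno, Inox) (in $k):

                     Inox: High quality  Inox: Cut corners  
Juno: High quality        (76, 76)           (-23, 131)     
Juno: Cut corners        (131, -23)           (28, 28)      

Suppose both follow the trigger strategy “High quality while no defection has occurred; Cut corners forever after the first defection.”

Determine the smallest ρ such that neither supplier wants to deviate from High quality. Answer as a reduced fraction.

Under grim trigger the critical discount factor is (T−C)/(T−P) with T = 131, C = 76, P = 28.
ρ* = (131−76)/(131−28) = 55/103.

55/103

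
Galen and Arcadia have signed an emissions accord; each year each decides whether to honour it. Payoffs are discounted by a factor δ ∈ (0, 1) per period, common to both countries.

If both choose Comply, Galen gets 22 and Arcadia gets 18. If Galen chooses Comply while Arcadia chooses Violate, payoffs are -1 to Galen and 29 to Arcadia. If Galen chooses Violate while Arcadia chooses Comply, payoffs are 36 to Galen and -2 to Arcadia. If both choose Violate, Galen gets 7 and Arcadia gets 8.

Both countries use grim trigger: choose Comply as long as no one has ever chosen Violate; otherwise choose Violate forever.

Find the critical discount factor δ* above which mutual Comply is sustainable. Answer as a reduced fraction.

Galen: cooperation gives 22 each period; deviation gives 36 once then 7 forever.
  22/(1−δ) ≥ 36 + 7δ/(1−δ) ⇒ δ ≥ 14/29.
Arcadia: cooperation gives 18 each period; deviation gives 29 once then 8 forever.
  δ ≥ 11/21.
Both must hold, so the binding constraint is Arcadia's: δ ≥ 11/21.

11/21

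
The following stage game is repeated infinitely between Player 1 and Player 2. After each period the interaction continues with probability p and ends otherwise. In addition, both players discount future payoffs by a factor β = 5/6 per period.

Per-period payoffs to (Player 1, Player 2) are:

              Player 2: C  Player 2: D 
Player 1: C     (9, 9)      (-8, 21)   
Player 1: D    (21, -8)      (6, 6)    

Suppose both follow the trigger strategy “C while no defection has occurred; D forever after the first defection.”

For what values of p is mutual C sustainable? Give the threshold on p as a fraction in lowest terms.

24/25

Expected continuation weight on next period's payoff is β·p = 5/6·p, which plays the role of the discount factor.
Cooperation requires 5/6·p ≥ (21−9)/(21−6) = 4/5, hence p ≥ 24/25.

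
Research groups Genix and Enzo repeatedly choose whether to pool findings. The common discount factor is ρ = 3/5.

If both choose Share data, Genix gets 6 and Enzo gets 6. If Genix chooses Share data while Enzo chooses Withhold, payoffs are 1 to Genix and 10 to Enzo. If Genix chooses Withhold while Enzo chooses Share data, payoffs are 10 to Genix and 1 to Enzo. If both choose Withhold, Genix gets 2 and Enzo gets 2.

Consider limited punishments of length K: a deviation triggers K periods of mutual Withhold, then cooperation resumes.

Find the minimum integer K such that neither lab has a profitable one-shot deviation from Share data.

3

No profitable deviation requires (6−2)(ρ+…+ρ^K) ≥ 10−6, i.e. ρ+…+ρ^K ≥ 1 ≈ 1.0000.
With ρ = 3/5, the partial sums are K=1: 0.6000, K=2: 0.9600, K=3: 1.1760.
K = 3 is the first length at which the sum reaches 1.0000.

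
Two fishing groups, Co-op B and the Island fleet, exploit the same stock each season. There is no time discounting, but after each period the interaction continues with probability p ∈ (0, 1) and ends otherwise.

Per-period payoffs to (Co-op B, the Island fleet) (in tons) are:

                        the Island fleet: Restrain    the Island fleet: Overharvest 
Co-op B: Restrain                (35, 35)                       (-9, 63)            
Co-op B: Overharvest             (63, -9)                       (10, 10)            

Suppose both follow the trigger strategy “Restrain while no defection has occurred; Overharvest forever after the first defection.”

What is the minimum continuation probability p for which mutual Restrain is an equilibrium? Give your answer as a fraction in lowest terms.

28/53

Expected cooperation value is 35 + p·35 + p²·35 + … = 35/(1−p); deviation gives 63 + p·10/(1−p).
35 ≥ 63(1−p) + 10p ⇒ 53p ≥ 28 ⇒ p ≥ 28/53.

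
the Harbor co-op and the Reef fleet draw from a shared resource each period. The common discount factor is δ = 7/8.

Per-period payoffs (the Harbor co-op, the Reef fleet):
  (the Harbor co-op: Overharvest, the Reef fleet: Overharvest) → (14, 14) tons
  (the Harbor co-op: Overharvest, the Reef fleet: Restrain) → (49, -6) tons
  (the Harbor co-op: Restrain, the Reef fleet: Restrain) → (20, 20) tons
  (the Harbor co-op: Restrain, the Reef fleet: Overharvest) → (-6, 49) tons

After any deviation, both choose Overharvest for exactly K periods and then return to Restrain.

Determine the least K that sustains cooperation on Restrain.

9

Need Σ_{k=1}^{K} δ^k ≥ (49−20)/(20−14) = 4.8333 at δ = 7/8.
At K = 8 the sum is 4.5947 < 4.8333; at K = 9 it is 4.8954 ≥ 4.8333.
So the minimum punishment length is K = 9.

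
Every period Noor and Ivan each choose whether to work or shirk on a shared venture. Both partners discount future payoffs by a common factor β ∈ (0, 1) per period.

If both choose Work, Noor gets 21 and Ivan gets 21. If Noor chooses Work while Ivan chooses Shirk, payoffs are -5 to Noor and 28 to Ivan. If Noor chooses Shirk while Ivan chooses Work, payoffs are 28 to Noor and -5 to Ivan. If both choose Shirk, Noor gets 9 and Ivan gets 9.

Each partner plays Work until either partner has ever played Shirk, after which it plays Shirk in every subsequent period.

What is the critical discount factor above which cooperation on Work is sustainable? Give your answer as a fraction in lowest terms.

21/(1−β) ≥ 28 + 9β/(1−β)
21 ≥ 28 − 19β
β ≥ 7/19.

7/19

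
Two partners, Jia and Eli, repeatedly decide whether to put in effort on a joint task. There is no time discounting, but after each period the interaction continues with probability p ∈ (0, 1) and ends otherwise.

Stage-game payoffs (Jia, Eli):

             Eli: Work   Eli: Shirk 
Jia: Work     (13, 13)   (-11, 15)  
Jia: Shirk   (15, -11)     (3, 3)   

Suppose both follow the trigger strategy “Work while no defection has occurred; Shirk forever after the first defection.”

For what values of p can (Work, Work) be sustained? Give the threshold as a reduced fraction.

1/6

With no time discounting, the continuation probability p plays the role of the discount factor.
Grim-trigger IC: 13/(1−p) ≥ 15 + 3p/(1−p) ⇒ p ≥ (15−13)/(15−3) = 1/6.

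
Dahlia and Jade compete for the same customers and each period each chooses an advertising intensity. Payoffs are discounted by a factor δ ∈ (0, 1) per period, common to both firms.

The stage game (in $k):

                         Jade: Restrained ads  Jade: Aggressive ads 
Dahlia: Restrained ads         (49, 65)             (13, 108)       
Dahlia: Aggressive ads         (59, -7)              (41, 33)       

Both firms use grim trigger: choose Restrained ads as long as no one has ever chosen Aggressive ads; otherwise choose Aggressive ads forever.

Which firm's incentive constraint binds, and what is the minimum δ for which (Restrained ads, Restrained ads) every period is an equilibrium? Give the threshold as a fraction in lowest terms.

Dahlia: cooperation gives 49 each period; deviation gives 59 once then 41 forever.
  49/(1−δ) ≥ 59 + 41δ/(1−δ) ⇒ δ ≥ 10/18 = 5/9.
Jade: cooperation gives 65 each period; deviation gives 108 once then 33 forever.
  δ ≥ 43/75.
Both must hold, so the binding constraint is Jade's: δ ≥ 43/75.

Jade; δ ≥ 43/75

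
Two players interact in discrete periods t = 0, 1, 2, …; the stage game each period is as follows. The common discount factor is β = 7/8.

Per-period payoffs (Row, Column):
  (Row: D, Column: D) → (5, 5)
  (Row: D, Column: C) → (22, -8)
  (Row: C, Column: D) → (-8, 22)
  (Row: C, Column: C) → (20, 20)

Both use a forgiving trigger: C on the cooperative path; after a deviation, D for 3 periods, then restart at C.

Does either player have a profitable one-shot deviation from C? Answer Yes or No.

A one-shot deviation gives 22 now, then 5 for 3 periods, then back to 20.
Gain from deviating: (22−20) today; loss: (20−5) in each of the next 3 periods.
No-deviation condition: (20−5)(β+…+β^3) ≥ 22−20, i.e. β+…+β^3 ≥ 2/15.
At β = 7/8: β+…+β^3 = 2.3105 ≥ 0.1333.
So cooperation is sustainable.

No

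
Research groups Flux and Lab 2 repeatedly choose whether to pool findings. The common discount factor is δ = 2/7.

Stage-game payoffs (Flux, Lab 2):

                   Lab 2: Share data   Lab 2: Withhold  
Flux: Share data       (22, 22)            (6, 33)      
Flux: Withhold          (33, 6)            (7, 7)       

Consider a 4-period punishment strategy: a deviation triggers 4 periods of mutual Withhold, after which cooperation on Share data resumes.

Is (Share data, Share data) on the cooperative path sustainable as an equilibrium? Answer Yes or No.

No

Comparing payoff streams over the 5 periods until play realigns: cooperate → 22(1+δ+…+δ^4); deviate → 33 + 7(δ+…+δ^4).
Cooperation is sustained iff (22−7)(δ+…+δ^4) ≥ 33−22.
δ+…+δ^4 = 2/7·(1−(2/7)^4)/(1−2/7) = 0.3973, and (33−22)/(22−7) = 0.7333.
0.3973 < 0.7333, so cooperation is not sustainable.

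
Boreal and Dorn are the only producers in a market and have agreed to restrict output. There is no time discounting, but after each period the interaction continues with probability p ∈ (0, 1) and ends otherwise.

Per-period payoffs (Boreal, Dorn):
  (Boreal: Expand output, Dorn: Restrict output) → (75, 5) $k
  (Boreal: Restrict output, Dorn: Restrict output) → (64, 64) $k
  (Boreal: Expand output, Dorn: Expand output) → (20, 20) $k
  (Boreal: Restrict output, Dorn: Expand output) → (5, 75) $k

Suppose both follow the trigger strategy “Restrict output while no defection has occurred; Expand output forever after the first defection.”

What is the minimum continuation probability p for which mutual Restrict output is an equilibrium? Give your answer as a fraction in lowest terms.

With no time discounting, the continuation probability p plays the role of the discount factor.
Grim-trigger IC: 64/(1−p) ≥ 75 + 20p/(1−p) ⇒ p ≥ (75−64)/(75−20) = 1/5.

1/5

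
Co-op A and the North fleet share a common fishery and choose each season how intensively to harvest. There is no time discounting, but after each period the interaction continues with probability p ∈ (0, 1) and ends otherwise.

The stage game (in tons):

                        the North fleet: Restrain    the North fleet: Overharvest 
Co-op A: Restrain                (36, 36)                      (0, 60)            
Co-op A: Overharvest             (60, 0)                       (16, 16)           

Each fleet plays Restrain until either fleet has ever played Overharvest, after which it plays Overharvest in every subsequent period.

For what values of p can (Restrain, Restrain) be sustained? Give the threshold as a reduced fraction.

Expected cooperation value is 36 + p·36 + p²·36 + … = 36/(1−p); deviation gives 60 + p·16/(1−p).
36 ≥ 60(1−p) + 16p ⇒ 44p ≥ 24 ⇒ p ≥ 24/44 = 6/11.

6/11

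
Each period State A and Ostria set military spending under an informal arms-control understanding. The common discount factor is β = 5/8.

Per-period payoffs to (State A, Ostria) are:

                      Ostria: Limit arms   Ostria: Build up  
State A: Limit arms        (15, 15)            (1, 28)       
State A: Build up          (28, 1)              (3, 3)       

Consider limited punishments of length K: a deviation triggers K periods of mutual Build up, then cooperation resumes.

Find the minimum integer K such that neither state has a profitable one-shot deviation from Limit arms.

Need Σ_{k=1}^{K} β^k ≥ (28−15)/(15−3) = 1.0833 at β = 5/8.
At K = 2 the sum is 1.0156 < 1.0833; at K = 3 it is 1.2598 ≥ 1.0833.
So the minimum punishment length is K = 3.

3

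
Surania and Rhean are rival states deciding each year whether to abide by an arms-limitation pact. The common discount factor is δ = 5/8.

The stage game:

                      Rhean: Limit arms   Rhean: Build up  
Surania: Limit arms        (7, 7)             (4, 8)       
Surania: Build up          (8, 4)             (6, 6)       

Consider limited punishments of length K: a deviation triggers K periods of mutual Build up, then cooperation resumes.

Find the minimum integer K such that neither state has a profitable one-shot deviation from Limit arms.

2

Need Σ_{k=1}^{K} δ^k ≥ (8−7)/(7−6) = 1.0000 at δ = 5/8.
At K = 1 the sum is 0.6250 < 1.0000; at K = 2 it is 1.0156 ≥ 1.0000.
So the minimum punishment length is K = 2.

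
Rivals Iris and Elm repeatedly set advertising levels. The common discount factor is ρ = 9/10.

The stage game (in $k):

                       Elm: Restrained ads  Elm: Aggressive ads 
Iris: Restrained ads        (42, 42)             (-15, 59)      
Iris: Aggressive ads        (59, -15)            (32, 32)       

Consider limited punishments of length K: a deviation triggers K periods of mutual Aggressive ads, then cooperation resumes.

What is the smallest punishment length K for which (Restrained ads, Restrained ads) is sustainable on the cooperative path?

No profitable deviation requires (42−32)(ρ+…+ρ^K) ≥ 59−42, i.e. ρ+…+ρ^K ≥ 17/10 ≈ 1.7000.
With ρ = 9/10, the partial sums are K=1: 0.9000, K=2: 1.7100.
K = 2 is the first length at which the sum reaches 1.7000.

2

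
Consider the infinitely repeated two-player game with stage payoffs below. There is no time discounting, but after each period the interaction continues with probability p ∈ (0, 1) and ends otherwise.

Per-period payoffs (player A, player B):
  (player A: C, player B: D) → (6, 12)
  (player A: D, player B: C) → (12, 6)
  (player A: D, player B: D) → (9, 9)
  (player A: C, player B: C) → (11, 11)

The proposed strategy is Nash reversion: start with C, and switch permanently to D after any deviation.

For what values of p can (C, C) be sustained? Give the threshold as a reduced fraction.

1/3

Expected cooperation value is 11 + p·11 + p²·11 + … = 11/(1−p); deviation gives 12 + p·9/(1−p).
11 ≥ 12(1−p) + 9p ⇒ 3p ≥ 1 ⇒ p ≥ 1/3.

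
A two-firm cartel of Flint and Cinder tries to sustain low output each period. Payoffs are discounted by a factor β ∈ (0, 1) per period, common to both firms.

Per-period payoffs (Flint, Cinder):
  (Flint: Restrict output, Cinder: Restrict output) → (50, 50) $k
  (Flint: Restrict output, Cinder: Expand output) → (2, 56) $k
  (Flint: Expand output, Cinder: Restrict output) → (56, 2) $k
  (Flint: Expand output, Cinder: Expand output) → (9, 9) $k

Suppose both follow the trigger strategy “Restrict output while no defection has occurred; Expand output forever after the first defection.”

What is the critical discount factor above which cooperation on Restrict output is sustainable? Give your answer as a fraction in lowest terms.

One-period gain from deviating is 56 − 50 = 6. The loss is 50 − 9 = 41 in every subsequent period, with present value 41·β/(1−β).
Deviation is unprofitable when 41·β/(1−β) ≥ 6, i.e. β/(1−β) ≥ 6/41.
Equivalently β ≥ 6/(6+41) = 6/47.

6/47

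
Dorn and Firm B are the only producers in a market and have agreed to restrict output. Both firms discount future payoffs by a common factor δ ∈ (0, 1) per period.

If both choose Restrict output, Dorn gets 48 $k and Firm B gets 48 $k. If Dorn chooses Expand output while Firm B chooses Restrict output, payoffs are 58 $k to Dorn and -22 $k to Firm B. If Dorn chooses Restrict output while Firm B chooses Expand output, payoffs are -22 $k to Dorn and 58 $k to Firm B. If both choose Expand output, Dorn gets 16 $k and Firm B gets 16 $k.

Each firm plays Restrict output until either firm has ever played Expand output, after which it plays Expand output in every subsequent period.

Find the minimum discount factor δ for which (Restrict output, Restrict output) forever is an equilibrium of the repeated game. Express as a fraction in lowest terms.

5/21

48/(1−δ) ≥ 58 + 16δ/(1−δ)
48 ≥ 58 − 42δ
δ ≥ 10/42 = 5/21.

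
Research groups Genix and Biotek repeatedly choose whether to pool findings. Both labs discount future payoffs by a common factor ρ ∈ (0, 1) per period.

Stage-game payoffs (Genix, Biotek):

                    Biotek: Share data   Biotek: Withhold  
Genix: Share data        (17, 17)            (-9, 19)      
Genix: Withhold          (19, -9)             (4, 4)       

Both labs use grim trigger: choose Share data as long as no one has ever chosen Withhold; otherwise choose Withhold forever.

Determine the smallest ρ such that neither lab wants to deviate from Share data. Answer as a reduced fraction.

2/15

Under grim trigger the critical discount factor is (T−C)/(T−P) with T = 19, C = 17, P = 4.
ρ* = (19−17)/(19−4) = 2/15.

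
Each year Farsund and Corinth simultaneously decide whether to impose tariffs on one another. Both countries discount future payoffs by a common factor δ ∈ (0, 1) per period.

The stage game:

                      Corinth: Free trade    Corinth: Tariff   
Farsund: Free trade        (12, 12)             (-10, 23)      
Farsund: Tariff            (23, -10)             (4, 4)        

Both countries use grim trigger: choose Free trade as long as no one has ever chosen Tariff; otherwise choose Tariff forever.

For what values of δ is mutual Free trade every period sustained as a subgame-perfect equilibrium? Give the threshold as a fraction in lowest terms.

12/(1−δ) ≥ 23 + 4δ/(1−δ)
12 ≥ 23 − 19δ
δ ≥ 11/19.

11/19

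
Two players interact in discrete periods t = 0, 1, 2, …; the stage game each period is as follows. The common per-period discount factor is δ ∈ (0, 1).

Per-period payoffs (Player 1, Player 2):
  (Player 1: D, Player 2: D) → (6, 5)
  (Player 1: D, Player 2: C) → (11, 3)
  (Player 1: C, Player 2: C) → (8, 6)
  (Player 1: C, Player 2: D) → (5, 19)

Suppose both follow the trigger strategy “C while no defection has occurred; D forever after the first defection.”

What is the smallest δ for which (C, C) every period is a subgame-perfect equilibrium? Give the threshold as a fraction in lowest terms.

Player 1's threshold: (11−8)/(11−6) = 3/5.
Player 2's threshold: (19−6)/(19−5) = 13/14.
3/5 < 13/14, so Player 2 binds and δ* = 13/14.

13/14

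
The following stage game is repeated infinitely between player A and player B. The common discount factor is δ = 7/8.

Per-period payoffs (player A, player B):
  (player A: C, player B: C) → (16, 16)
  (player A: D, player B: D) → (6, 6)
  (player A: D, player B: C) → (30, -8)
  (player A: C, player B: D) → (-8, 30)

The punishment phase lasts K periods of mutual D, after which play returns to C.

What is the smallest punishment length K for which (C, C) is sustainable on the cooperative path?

No profitable deviation requires (16−6)(δ+…+δ^K) ≥ 30−16, i.e. δ+…+δ^K ≥ 7/5 ≈ 1.4000.
With δ = 7/8, the partial sums are K=1: 0.8750, K=2: 1.6406.
K = 2 is the first length at which the sum reaches 1.4000.

2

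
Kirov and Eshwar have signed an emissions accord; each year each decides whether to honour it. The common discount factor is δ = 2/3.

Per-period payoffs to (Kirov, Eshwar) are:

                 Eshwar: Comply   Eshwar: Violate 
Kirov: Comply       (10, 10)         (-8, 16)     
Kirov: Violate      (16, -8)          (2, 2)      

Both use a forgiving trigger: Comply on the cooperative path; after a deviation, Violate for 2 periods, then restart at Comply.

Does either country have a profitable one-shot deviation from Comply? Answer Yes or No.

A one-shot deviation gives 16 now, then 2 for 2 periods, then back to 10.
Gain from deviating: (16−10) today; loss: (10−2) in each of the next 2 periods.
No-deviation condition: (10−2)(δ+…+δ^2) ≥ 16−10, i.e. δ+…+δ^2 ≥ 3/4.
At δ = 2/3: δ+…+δ^2 = 1.1111 ≥ 0.7500.
So cooperation is sustainable.

No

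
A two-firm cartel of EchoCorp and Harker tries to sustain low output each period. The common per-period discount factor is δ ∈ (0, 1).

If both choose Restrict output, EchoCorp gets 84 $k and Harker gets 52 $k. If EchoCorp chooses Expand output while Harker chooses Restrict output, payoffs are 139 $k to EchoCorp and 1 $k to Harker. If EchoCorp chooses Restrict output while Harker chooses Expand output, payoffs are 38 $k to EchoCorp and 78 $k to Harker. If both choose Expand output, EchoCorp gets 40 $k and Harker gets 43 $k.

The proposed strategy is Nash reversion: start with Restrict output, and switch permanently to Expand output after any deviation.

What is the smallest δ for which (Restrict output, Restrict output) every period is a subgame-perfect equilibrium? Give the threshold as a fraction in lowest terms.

26/35

EchoCorp: cooperation gives 84 each period; deviation gives 139 once then 40 forever.
  84/(1−δ) ≥ 139 + 40δ/(1−δ) ⇒ δ ≥ 55/99 = 5/9.
Harker: cooperation gives 52 each period; deviation gives 78 once then 43 forever.
  δ ≥ 26/35.
Both must hold, so the binding constraint is Harker's: δ ≥ 26/35.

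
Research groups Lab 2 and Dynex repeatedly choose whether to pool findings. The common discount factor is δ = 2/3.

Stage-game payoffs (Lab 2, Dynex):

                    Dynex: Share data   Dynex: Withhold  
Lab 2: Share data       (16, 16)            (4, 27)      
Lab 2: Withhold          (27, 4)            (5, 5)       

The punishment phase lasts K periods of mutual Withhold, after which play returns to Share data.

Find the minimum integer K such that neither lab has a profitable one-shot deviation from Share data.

No profitable deviation requires (16−5)(δ+…+δ^K) ≥ 27−16, i.e. δ+…+δ^K ≥ 1 ≈ 1.0000.
With δ = 2/3, the partial sums are K=1: 0.6667, K=2: 1.1111.
K = 2 is the first length at which the sum reaches 1.0000.

2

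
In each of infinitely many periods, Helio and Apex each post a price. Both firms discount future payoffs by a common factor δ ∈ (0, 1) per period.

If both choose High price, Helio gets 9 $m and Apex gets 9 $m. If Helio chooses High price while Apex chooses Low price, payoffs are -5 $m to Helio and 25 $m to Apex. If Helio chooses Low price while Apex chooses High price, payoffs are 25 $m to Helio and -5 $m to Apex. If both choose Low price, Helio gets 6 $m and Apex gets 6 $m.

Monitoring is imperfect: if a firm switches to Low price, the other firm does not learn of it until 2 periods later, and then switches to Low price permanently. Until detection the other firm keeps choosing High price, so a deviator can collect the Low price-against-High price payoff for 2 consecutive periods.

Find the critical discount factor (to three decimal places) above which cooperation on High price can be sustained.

0.918

A deviator earns 25 for 2 periods, then 6 forever; cooperating earns 9 forever. Multiplying the IC by (1−δ):
9 ≥ 25(1−δ^2) + 6δ^2, so 19·δ^2 ≥ 16 and δ^2 ≥ 16/19.
δ ≥ (16/19)^(1/2) ≈ 0.918.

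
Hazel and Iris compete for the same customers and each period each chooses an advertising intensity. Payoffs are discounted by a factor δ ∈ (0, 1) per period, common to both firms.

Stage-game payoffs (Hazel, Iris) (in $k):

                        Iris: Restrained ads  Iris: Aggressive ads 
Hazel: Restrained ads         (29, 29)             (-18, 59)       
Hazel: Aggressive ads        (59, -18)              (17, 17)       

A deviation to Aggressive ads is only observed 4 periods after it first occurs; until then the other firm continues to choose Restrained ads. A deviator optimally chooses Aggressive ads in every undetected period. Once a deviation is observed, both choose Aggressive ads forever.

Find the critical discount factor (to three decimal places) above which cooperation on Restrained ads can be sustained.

0.919

Deviating for the 4 undetected periods gains 59−29 = 30 per period over cooperation, then loses 29−17 = 12 per period forever once punishment starts.
Gain: 30(1 + δ + … + δ^3); loss: 12·δ^4/(1−δ).
No profitable deviation ⇔ 30(1−δ^4) ≤ 12·δ^4, i.e. δ^4 ≥ 30/(30+12) = 5/7.
Hence δ ≥ (5/7)^(1/4) ≈ 0.919.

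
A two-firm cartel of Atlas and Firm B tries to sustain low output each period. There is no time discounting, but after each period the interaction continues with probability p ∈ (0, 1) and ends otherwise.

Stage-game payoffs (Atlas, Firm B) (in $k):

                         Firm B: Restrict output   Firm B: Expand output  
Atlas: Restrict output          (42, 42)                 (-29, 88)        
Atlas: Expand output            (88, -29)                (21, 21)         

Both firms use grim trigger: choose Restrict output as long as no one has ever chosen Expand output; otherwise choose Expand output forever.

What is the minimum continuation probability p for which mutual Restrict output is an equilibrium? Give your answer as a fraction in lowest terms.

With no time discounting, the continuation probability p plays the role of the discount factor.
Grim-trigger IC: 42/(1−p) ≥ 88 + 21p/(1−p) ⇒ p ≥ (88−42)/(88−21) = 46/67.

46/67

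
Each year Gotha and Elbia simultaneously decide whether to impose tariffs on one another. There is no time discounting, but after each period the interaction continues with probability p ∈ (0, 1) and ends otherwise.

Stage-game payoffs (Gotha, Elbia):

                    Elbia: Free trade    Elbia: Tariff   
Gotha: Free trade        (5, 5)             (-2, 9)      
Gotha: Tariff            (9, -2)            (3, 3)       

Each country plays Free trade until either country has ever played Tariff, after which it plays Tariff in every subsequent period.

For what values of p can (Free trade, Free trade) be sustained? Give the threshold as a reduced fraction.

2/3

Expected cooperation value is 5 + p·5 + p²·5 + … = 5/(1−p); deviation gives 9 + p·3/(1−p).
5 ≥ 9(1−p) + 3p ⇒ 6p ≥ 4 ⇒ p ≥ 4/6 = 2/3.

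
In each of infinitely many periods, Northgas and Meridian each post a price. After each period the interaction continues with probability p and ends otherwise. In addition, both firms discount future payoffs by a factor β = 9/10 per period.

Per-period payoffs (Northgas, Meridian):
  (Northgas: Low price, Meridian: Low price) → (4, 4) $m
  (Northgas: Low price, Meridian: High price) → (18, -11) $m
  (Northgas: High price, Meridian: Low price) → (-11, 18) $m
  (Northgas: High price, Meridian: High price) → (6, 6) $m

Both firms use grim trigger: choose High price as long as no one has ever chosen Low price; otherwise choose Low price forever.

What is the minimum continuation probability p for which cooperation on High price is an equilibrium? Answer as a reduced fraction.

20/21

With continuation probability p and discount β, the effective per-period discount factor is βp.
Grim-trigger IC: βp ≥ (18−6)/(18−4) = 6/7.
So p ≥ (6/7)/(9/10) = 20/21.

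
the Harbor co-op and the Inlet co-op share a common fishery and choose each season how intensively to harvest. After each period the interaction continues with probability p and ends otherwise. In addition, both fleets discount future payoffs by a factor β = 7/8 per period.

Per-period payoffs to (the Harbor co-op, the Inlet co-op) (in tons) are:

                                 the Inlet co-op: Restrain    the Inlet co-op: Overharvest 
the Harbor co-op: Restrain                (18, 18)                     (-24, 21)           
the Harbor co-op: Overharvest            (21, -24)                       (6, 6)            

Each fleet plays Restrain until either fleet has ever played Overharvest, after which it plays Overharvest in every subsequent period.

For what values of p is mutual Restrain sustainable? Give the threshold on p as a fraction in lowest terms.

With continuation probability p and discount β, the effective per-period discount factor is βp.
Grim-trigger IC: βp ≥ (21−18)/(21−6) = 1/5.
So p ≥ (1/5)/(7/8) = 8/35.

8/35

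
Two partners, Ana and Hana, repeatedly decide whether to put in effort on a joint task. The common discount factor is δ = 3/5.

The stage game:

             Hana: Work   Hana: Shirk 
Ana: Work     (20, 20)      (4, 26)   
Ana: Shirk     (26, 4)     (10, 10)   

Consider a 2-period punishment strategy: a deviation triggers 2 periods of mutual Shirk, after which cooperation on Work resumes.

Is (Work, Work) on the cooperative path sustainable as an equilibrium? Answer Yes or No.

Yes

Comparing payoff streams over the 3 periods until play realigns: cooperate → 20(1+δ+…+δ^2); deviate → 26 + 10(δ+…+δ^2).
Cooperation is sustained iff (20−10)(δ+…+δ^2) ≥ 26−20.
δ+…+δ^2 = 3/5·(1−(3/5)^2)/(1−3/5) = 0.9600, and (26−20)/(20−10) = 0.6000.
0.9600 ≥ 0.6000, so cooperation is sustainable.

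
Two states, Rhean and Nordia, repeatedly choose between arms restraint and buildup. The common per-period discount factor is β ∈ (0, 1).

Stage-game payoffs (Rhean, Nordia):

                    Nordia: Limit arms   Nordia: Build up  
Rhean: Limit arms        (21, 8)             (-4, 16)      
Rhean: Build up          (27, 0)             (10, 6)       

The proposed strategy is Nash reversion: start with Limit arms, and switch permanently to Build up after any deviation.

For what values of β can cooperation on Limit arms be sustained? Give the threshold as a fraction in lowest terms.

4/5

For Rhean: deviation gain 27−21 = 6, per-period punishment loss 21−10 = 11. IC gives β ≥ 6/17.
For Nordia: gain 8, loss 2 per period, so β ≥ 8/10 = 4/5.
The tighter constraint is Nordia's, so cooperation needs β ≥ 4/5.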